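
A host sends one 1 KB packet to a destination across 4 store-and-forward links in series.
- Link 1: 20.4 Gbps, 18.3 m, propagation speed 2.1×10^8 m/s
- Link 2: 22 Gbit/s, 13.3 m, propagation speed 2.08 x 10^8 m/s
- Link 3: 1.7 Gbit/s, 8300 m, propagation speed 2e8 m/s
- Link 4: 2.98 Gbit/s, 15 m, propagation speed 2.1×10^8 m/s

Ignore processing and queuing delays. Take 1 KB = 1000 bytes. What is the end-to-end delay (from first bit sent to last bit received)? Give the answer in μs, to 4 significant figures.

49.87 μs

L = 8000 bits.
Transmission delays (L/R per hop): 0.392157, 0.363636, 4.70588, 2.68456 μs; sum = 8.14624 μs.
Propagation delays (d/s per hop): 0.0871429, 0.0639423, 41.5, 0.0714286 μs; sum = 41.7225 μs.
End-to-end = 49.87 μs.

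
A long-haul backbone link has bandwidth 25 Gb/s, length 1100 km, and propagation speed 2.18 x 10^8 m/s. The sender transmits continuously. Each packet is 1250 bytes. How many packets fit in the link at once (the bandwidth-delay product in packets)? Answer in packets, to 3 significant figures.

12600 packets

Propagation delay = 1100000 / 2.18e+08 = 0.00504587 s.
BDP = R × t_prop = 25000000000 × 0.00504587 = 126147000 bits.
In packets of 10000 bits: 12600 packets.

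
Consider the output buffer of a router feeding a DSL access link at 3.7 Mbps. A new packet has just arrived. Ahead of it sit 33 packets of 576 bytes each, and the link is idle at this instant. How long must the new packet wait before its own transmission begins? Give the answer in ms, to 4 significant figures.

Each queued packet: L/R = 4608/3700000 = 1.24541 ms.
33 queued → 41.0984 ms.
Queuing delay = 41.10 ms.

41.10 ms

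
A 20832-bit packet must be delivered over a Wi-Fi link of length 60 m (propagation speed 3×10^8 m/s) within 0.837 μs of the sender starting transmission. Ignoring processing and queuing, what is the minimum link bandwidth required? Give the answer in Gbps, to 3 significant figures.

Propagation delay = 60 / 300000000 = 0.2 μs.
Transmission budget = 0.837 − 0.2 = 0.637 μs.
R ≥ L / t_tx = 20832 bits / 6.37e-07 s = 32.7 Gbps.

32.7 Gbps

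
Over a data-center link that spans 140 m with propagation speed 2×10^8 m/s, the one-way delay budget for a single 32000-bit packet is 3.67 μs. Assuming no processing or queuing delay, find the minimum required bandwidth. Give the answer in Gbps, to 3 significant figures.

Propagation delay = 140 / 200000000 = 0.7 μs.
Transmission budget = 3.67 − 0.7 = 2.97 μs.
R ≥ L / t_tx = 32000 bits / 2.97e-06 s = 10.8 Gbps.

10.8 Gbps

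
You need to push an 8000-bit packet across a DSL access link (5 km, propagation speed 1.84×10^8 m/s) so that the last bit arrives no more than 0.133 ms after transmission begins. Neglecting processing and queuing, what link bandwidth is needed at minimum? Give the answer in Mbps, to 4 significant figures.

Propagation delay = 5000 / 184000000 = 0.0271739 ms.
Transmission budget = 0.133 − 0.0271739 = 0.105826 ms.
R ≥ L / t_tx = 8000 bits / 0.000105826 s = 75.60 Mbps.

75.60 Mbps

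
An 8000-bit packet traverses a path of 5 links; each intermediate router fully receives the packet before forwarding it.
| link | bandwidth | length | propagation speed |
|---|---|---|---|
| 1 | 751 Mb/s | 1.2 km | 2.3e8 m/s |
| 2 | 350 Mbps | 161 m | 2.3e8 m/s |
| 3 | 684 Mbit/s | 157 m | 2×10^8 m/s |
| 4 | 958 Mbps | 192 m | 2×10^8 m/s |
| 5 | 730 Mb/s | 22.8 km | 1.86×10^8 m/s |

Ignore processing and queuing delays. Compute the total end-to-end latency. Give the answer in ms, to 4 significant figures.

Transmission delays (L/R per hop): 0.0106525, 0.0228571, 0.0116959, 0.00835073, 0.0109589 ms; sum = 0.0645151 ms.
Propagation delays (d/s per hop): 0.00521739, 0.0007, 0.000785, 0.00096, 0.122581 ms; sum = 0.130243 ms.
End-to-end = 0.1948 ms.

0.1948 ms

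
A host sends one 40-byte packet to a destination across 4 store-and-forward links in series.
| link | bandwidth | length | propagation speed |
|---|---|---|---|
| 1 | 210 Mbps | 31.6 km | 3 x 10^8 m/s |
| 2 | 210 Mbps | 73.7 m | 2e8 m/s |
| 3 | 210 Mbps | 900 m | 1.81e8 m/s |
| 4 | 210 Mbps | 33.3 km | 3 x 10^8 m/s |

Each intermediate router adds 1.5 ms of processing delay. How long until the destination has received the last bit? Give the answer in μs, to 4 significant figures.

L = 40 × 8 = 320 bits.
Transmission delay per hop = L/R = 320/210000000 = 1.52381 μs; 4 hops → 6.09524 μs.
Propagation delays (d/s per hop): 105.333, 0.3685, 4.97238, 111 μs; sum = 221.674 μs.
Processing at 3 router(s): 3 × 1.5 ms = 4500 μs.
End-to-end = 4728 μs.

4728 μs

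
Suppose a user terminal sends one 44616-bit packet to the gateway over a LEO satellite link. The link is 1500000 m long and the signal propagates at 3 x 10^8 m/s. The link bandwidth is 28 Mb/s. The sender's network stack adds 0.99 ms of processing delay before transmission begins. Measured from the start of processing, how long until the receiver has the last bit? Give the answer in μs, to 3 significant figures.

Transmission delay = L/R = 44616 / 28000000 = 1593.43 μs.
Propagation delay = d/s = 1500000 m / 300000000 m/s = 5000 μs.
Plus processing delay 0.99 ms = 990 μs.
Total = 7580 μs.

7580 μs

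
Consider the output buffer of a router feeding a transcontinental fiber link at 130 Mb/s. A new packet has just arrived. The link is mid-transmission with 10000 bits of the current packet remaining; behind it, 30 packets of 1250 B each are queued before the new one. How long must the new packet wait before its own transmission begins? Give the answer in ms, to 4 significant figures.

2.385 ms

Each queued packet: L/R = 10000/130000000 = 0.0769231 ms.
30 queued → 2.30769 ms.
Plus remaining 10000 bits of current packet: 0.0769231 ms.
Queuing delay = 2.385 ms.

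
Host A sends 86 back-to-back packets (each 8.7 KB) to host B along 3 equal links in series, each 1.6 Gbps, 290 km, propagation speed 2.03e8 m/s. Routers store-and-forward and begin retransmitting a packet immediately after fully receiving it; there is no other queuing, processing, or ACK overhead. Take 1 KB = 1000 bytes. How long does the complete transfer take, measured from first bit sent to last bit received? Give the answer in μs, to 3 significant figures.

8110 μs

Per-hop transmission t_tx = L/R = 69600/1600000000 = 43.5 μs.
Per-hop propagation t_prop = 290000/2.03e+08 = 1428.57 μs.
Pipeline fill: first packet needs 3·t_tx to clear all hops; remaining 85 packets each add one t_tx.
Total = (3+86-1)·t_tx + 3·t_prop = 88·43.5 + 3·1428.57 = 8110 μs.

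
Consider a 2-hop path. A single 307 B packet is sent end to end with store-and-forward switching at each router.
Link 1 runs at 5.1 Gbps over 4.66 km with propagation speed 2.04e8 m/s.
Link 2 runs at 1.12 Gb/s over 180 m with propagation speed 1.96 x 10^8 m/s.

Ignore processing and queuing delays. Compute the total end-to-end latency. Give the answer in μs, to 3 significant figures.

L = 307 × 8 = 2456 bits.
Transmission delays (L/R per hop): 0.481569, 2.19286 μs; sum = 2.67443 μs.
Propagation delays (d/s per hop): 22.8431, 0.918367 μs; sum = 23.7615 μs.
End-to-end = 26.4 μs.

26.4 μs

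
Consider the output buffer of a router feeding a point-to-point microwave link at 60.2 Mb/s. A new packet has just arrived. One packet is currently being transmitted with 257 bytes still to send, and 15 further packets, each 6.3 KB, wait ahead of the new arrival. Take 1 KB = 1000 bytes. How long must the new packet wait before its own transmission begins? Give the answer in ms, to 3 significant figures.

12.6 ms

Each queued packet: L/R = 50400/60200000 = 0.837209 ms.
15 queued → 12.5581 ms.
Plus remaining 2056 bits of current packet: 0.0341528 ms.
Queuing delay = 12.6 ms.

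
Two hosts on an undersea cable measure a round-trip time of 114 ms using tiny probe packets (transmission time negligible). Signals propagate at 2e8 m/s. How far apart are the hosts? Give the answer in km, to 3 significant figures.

One-way propagation = RTT/2 = 57 ms.
d = s × t = 200000000 × 0.057 = 11400 km.

11400 km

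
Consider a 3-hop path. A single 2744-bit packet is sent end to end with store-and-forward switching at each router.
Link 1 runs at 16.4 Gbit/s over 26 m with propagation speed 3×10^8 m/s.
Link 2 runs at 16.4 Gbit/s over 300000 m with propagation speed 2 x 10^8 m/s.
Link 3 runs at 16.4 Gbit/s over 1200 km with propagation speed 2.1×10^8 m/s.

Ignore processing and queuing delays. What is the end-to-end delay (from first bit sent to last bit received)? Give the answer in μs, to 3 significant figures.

7210 μs

Transmission delay per hop = L/R = 2744/1.64e+10 = 0.167317 μs; 3 hops → 0.501951 μs.
Propagation delays (d/s per hop): 0.0866667, 1500, 5714.29 μs; sum = 7214.37 μs.
End-to-end = 7210 μs.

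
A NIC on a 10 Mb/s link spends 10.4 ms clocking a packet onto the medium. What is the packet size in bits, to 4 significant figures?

L = R × t_tx = 10000000 b/s × 0.0104 s = 104000 bits.

104000 bits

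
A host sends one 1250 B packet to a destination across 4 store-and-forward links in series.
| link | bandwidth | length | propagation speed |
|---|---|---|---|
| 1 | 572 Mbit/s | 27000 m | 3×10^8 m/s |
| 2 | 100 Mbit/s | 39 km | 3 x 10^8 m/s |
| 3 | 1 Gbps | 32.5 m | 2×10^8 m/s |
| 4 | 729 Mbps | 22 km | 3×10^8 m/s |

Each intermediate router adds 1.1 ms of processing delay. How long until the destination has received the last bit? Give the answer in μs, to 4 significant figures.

L = 1250 × 8 = 10000 bits.
Transmission delays (L/R per hop): 17.4825, 100, 10, 13.7174 μs; sum = 141.2 μs.
Propagation delays (d/s per hop): 90, 130, 0.1625, 73.3333 μs; sum = 293.496 μs.
Processing at 3 router(s): 3 × 1.1 ms = 3300 μs.
End-to-end = 3735 μs.

3735 μs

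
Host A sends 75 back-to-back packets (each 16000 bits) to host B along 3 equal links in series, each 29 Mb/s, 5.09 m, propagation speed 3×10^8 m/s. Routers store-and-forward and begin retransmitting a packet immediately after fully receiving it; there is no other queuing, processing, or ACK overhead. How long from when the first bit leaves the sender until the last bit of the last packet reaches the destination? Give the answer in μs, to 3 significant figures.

Per-hop transmission t_tx = L/R = 16000/29000000 = 551.724 μs.
Per-hop propagation t_prop = 5.09/300000000 = 0.0169667 μs.
Pipeline fill: first packet needs 3·t_tx to clear all hops; remaining 74 packets each add one t_tx.
Total = (3+75-1)·t_tx + 3·t_prop = 77·551.724 + 3·0.0169667 = 42500 μs.

42500 μs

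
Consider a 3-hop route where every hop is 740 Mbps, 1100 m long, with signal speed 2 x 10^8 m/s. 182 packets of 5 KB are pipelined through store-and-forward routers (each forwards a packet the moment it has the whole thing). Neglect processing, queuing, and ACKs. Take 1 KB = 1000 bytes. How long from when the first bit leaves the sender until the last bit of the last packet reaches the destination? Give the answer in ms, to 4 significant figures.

Per-hop transmission t_tx = L/R = 40000/740000000 = 0.0540541 ms.
Per-hop propagation t_prop = 1100/200000000 = 0.0055 ms.
Pipeline fill: first packet needs 3·t_tx to clear all hops; remaining 181 packets each add one t_tx.
Total = (3+182-1)·t_tx + 3·t_prop = 184·0.0540541 + 3·0.0055 = 9.962 ms.

9.962 ms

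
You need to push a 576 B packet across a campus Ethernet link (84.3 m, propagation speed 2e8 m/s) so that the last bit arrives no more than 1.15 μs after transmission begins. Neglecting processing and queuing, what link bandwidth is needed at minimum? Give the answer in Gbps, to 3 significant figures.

6.33 Gbps

L = 4608 bits.
Propagation delay = 84.3 / 200000000 = 0.4215 μs.
Transmission budget = 1.15 − 0.4215 = 0.7285 μs.
R ≥ L / t_tx = 4608 bits / 7.285e-07 s = 6.33 Gbps.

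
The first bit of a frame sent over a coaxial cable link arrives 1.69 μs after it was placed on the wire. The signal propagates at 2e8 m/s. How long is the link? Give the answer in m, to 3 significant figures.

338 m

d = s × t_prop = 200000000 × 1.69e-06 = 338 m.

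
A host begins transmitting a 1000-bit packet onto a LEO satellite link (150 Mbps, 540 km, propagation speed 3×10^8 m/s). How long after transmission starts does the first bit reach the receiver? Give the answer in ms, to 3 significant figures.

First bit experiences only propagation delay: d/s = 540000/300000000 = 1.80 ms.

1.80 ms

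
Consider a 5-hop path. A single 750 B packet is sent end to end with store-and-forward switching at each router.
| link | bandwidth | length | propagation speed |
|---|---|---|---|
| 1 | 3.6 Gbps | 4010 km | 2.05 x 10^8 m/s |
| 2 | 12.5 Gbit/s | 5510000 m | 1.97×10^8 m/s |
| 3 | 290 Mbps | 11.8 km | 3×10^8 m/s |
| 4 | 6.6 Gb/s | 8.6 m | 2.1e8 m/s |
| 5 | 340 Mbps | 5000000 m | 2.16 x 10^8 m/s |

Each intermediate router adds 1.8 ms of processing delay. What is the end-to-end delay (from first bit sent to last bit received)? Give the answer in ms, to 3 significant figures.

L = 750 × 8 = 6000 bits.
Transmission delays (L/R per hop): 0.00166667, 0.00048, 0.0206897, 0.000909091, 0.0176471 ms; sum = 0.0413925 ms.
Propagation delays (d/s per hop): 19.561, 27.9695, 0.0393333, 4.09524e-05, 23.1481 ms; sum = 70.718 ms.
Processing at 4 router(s): 4 × 1.8 ms = 7.2 ms.
End-to-end = 78.0 ms.

78.0 ms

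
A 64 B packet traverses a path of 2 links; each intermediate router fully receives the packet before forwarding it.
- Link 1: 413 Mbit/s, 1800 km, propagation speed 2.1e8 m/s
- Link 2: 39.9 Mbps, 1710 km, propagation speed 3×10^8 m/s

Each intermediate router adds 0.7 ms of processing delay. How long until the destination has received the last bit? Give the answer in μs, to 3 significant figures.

15000 μs

L = 64 × 8 = 512 bits.
Transmission delays (L/R per hop): 1.23971, 12.8321 μs; sum = 14.0718 μs.
Propagation delays (d/s per hop): 8571.43, 5700 μs; sum = 14271.4 μs.
Processing at 1 router(s): 1 × 0.7 ms = 700 μs.
End-to-end = 15000 μs.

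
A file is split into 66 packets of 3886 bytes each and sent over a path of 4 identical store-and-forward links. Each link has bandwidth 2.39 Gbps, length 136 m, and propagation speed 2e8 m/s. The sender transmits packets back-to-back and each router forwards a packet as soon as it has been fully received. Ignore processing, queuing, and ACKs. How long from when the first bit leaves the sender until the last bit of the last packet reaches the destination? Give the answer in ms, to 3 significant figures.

0.900 ms

Per-hop transmission t_tx = L/R = 31088/2390000000 = 0.0130075 ms.
Per-hop propagation t_prop = 136/200000000 = 0.00068 ms.
Pipeline fill: first packet needs 4·t_tx to clear all hops; remaining 65 packets each add one t_tx.
Total = (4+66-1)·t_tx + 4·t_prop = 69·0.0130075 + 4·0.00068 = 0.900 ms.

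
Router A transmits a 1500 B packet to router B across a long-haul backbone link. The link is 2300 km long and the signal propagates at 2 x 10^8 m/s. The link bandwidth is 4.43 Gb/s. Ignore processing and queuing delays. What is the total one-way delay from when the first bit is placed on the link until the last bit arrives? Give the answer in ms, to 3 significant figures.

11.5 ms

L = 1500 × 8 = 12000 bits.
Transmission delay = L/R = 12000 / 4430000000 = 0.0027088 ms.
Propagation delay = d/s = 2300000 m / 200000000 m/s = 11.5 ms.
Total = 11.5 ms.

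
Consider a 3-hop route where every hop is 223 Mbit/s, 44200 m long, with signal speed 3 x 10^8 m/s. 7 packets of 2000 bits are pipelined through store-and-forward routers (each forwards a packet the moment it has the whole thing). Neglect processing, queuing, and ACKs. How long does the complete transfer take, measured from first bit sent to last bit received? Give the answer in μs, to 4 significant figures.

Per-hop transmission t_tx = L/R = 2000/223000000 = 8.96861 μs.
Per-hop propagation t_prop = 44200/300000000 = 147.333 μs.
Pipeline fill: first packet needs 3·t_tx to clear all hops; remaining 6 packets each add one t_tx.
Total = (3+7-1)·t_tx + 3·t_prop = 9·8.96861 + 3·147.333 = 522.7 μs.

522.7 μs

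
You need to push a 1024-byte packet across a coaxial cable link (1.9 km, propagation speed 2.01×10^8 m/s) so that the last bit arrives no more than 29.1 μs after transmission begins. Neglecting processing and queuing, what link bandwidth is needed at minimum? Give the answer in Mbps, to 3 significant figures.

L = 8192 bits.
Propagation delay = 1900 / 2.01e+08 = 9.45274 μs.
Transmission budget = 29.1 − 9.45274 = 19.6473 μs.
R ≥ L / t_tx = 8192 bits / 1.96473e-05 s = 417 Mbps.

417 Mbps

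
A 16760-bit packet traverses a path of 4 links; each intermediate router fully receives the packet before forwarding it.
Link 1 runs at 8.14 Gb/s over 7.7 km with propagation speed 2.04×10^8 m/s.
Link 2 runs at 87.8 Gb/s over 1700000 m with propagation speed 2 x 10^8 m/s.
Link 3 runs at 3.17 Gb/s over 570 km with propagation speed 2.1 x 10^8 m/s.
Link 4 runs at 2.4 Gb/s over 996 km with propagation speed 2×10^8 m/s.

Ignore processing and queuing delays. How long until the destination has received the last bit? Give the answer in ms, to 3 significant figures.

16.2 ms

Transmission delays (L/R per hop): 0.00205897, 0.000190888, 0.00528707, 0.00698333 ms; sum = 0.0145203 ms.
Propagation delays (d/s per hop): 0.0377451, 8.5, 2.71429, 4.98 ms; sum = 16.232 ms.
End-to-end = 16.2 ms.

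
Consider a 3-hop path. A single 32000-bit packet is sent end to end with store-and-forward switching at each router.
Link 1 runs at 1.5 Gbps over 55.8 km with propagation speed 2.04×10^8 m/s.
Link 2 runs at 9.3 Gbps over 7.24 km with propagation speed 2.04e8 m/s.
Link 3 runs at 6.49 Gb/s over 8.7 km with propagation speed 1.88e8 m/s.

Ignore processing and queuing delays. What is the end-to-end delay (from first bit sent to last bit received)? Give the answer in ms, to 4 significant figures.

0.3850 ms

Transmission delays (L/R per hop): 0.0213333, 0.00344086, 0.00493066 ms; sum = 0.0297049 ms.
Propagation delays (d/s per hop): 0.273529, 0.0354902, 0.0462766 ms; sum = 0.355296 ms.
End-to-end = 0.3850 ms.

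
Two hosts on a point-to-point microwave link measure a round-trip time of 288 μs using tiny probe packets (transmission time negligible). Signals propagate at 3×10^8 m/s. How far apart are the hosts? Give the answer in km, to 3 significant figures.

43.2 km

One-way propagation = RTT/2 = 144 μs.
d = s × t = 300000000 × 0.000144 = 43.2 km.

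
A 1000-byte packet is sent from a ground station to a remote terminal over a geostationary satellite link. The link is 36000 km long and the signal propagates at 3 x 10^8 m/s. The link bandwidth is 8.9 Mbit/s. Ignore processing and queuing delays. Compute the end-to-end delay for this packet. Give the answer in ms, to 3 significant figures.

L = 1000 × 8 = 8000 bits.
Transmission delay = L/R = 8000 / 8900000 = 0.898876 ms.
Propagation delay = d/s = 36000000 m / 300000000 m/s = 120 ms.
Total = 121 ms.

121 ms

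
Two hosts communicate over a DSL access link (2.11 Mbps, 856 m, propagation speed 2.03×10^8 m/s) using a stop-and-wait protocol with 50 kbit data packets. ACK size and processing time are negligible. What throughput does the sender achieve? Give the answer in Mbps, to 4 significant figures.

t_tx = L/R = 50000/2110000 = 0.0236967 s.
t_prop = 856/2.03e+08 = 4.21675e-06 s; RTT = 8.4335e-06 s.
Cycle = t_tx + RTT = 0.0237051 s.
Throughput = L / cycle = 50000 / 0.0237051 = 2.109 Mbps.

2.109 Mbps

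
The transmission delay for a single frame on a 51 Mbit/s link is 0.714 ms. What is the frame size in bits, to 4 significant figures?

36410 bits

L = R × t_tx = 51000000 b/s × 0.000714 s = 36414 bits.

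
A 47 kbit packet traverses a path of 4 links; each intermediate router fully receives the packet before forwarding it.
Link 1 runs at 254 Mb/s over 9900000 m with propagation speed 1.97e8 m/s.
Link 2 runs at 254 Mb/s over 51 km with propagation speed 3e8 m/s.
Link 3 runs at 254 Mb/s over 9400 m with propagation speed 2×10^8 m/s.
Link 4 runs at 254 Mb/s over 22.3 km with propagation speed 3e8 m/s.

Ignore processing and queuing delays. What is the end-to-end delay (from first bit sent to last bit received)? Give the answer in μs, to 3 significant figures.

51300 μs

L = 47000 bits.
Transmission delay per hop = L/R = 47000/254000000 = 185.039 μs; 4 hops → 740.157 μs.
Propagation delays (d/s per hop): 50253.8, 170, 47, 74.3333 μs; sum = 50545.1 μs.
End-to-end = 51300 μs.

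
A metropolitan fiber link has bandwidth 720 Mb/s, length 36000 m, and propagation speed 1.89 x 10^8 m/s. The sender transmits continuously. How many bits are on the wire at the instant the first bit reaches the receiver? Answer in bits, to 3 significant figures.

137000 bits

Propagation delay = 36000 / 189000000 = 0.000190476 s.
BDP = R × t_prop = 720000000 × 0.000190476 = 137143 bits.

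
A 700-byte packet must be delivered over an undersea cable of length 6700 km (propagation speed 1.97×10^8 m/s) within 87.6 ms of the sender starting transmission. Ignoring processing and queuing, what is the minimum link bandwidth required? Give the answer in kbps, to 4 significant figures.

104.5 kbps

L = 5600 bits.
Propagation delay = 6700000 / 197000000 = 34.0102 ms.
Transmission budget = 87.6 − 34.0102 = 53.5898 ms.
R ≥ L / t_tx = 5600 bits / 0.0535898 s = 104.5 kbps.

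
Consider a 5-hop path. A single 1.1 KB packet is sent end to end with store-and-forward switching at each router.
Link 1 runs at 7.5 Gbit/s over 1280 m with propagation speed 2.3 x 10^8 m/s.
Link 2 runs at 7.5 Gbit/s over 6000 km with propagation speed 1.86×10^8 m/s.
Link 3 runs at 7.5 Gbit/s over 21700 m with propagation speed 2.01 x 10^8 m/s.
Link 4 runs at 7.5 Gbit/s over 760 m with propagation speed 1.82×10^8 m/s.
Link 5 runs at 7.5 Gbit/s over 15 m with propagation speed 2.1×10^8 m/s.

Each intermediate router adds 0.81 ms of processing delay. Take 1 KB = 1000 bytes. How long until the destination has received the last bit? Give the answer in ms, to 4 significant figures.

L = 8800 bits.
Transmission delay per hop = L/R = 8800/7500000000 = 0.00117333 ms; 5 hops → 0.00586667 ms.
Propagation delays (d/s per hop): 0.00556522, 32.2581, 0.10796, 0.00417582, 7.14286e-05 ms; sum = 32.3758 ms.
Processing at 4 router(s): 4 × 0.81 ms = 3.24 ms.
End-to-end = 35.62 ms.

35.62 ms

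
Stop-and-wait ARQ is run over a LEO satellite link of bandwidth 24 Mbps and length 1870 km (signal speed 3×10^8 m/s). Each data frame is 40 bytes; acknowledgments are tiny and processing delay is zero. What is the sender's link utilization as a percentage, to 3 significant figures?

0.107 %

t_tx = L/R = 320/24000000 = 1.33333e-05 s.
t_prop = 1870000/300000000 = 0.00623333 s; RTT = 0.0124667 s.
Cycle = t_tx + RTT = 0.01248 s.
Utilization = t_tx / cycle = 1.33333e-05/0.01248 = 0.107 %.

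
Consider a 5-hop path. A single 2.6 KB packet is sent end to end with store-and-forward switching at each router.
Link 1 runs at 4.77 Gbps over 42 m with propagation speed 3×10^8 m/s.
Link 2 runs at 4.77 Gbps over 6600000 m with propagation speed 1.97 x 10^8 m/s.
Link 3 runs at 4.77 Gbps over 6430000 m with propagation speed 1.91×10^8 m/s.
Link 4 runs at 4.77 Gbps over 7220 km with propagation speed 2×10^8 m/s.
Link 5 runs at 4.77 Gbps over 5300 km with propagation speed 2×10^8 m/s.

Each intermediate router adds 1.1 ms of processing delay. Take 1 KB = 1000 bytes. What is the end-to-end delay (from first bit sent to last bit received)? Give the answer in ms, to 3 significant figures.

134 ms

L = 20800 bits.
Transmission delay per hop = L/R = 20800/4770000000 = 0.00436059 ms; 5 hops → 0.0218029 ms.
Propagation delays (d/s per hop): 0.00014, 33.5025, 33.6649, 36.1, 26.5 ms; sum = 129.768 ms.
Processing at 4 router(s): 4 × 1.1 ms = 4.4 ms.
End-to-end = 134 ms.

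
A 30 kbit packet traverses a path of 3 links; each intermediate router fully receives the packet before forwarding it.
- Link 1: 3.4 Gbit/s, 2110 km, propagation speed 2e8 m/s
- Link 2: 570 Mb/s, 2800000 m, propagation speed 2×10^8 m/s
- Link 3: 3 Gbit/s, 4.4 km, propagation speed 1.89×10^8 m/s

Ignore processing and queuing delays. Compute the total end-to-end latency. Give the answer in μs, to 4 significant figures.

L = 30000 bits.
Transmission delays (L/R per hop): 8.82353, 52.6316, 10 μs; sum = 71.4551 μs.
Propagation delays (d/s per hop): 10550, 14000, 23.2804 μs; sum = 24573.3 μs.
End-to-end = 24640 μs.

24640 μs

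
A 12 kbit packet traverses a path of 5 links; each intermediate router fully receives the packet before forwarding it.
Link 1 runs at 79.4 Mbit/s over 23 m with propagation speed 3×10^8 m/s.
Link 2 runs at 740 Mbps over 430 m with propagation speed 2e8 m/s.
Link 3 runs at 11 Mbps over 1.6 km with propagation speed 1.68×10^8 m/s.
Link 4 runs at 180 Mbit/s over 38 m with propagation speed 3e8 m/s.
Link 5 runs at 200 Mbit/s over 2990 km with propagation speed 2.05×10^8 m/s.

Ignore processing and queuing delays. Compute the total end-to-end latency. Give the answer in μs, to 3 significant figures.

16000 μs

L = 12000 bits.
Transmission delays (L/R per hop): 151.134, 16.2162, 1090.91, 66.6667, 60 μs; sum = 1384.93 μs.
Propagation delays (d/s per hop): 0.0766667, 2.15, 9.52381, 0.126667, 14585.4 μs; sum = 14597.2 μs.
End-to-end = 16000 μs.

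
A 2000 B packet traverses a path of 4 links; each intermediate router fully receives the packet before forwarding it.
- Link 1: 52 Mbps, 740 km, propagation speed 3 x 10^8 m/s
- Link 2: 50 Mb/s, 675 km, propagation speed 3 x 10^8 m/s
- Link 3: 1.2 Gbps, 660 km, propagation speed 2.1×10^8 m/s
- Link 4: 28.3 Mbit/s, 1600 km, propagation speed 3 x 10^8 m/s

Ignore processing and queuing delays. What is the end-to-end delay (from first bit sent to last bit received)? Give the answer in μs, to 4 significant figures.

L = 2000 × 8 = 16000 bits.
Transmission delays (L/R per hop): 307.692, 320, 13.3333, 565.371 μs; sum = 1206.4 μs.
Propagation delays (d/s per hop): 2466.67, 2250, 3142.86, 5333.33 μs; sum = 13192.9 μs.
End-to-end = 14400 μs.

14400 μs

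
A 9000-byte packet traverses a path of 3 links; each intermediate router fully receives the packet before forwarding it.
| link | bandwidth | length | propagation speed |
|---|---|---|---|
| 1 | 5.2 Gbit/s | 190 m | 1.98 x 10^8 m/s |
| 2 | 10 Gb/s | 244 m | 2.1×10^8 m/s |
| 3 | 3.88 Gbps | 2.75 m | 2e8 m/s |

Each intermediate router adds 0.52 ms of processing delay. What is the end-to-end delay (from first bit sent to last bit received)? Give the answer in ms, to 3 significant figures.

1.08 ms

L = 9000 × 8 = 72000 bits.
Transmission delays (L/R per hop): 0.0138462, 0.0072, 0.0185567 ms; sum = 0.0396029 ms.
Propagation delays (d/s per hop): 0.000959596, 0.0011619, 1.375e-05 ms; sum = 0.00213525 ms.
Processing at 2 router(s): 2 × 0.52 ms = 1.04 ms.
End-to-end = 1.08 ms.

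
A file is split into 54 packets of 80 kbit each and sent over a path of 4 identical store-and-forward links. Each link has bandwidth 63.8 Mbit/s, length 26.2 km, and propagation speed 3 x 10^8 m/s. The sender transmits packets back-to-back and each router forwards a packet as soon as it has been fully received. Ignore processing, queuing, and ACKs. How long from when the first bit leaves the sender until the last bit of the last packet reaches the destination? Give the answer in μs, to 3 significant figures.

Per-hop transmission t_tx = L/R = 80000/63800000 = 1253.92 μs.
Per-hop propagation t_prop = 26200/300000000 = 87.3333 μs.
Pipeline fill: first packet needs 4·t_tx to clear all hops; remaining 53 packets each add one t_tx.
Total = (4+54-1)·t_tx + 4·t_prop = 57·1253.92 + 4·87.3333 = 71800 μs.

71800 μs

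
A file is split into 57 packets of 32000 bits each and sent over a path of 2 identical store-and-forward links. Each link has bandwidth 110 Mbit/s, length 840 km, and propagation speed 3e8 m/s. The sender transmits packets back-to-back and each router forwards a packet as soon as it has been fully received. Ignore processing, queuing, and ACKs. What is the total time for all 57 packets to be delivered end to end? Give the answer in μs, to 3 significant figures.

22500 μs

Per-hop transmission t_tx = L/R = 32000/110000000 = 290.909 μs.
Per-hop propagation t_prop = 840000/300000000 = 2800 μs.
Pipeline fill: first packet needs 2·t_tx to clear all hops; remaining 56 packets each add one t_tx.
Total = (2+57-1)·t_tx + 2·t_prop = 58·290.909 + 2·2800 = 22500 μs.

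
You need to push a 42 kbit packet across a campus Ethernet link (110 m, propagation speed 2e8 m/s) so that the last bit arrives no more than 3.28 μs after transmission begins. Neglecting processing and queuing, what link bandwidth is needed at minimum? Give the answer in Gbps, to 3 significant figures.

15.4 Gbps

Propagation delay = 110 / 200000000 = 0.55 μs.
Transmission budget = 3.28 − 0.55 = 2.73 μs.
R ≥ L / t_tx = 42000 bits / 2.73e-06 s = 15.4 Gbps.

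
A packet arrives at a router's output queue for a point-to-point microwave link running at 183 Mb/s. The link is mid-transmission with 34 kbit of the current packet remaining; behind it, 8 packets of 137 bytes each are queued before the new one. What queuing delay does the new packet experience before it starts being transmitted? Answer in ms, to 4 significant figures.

0.2337 ms

Each queued packet: L/R = 1096/183000000 = 0.00598907 ms.
8 queued → 0.0479126 ms.
Plus remaining 34000 bits of current packet: 0.185792 ms.
Queuing delay = 0.2337 ms.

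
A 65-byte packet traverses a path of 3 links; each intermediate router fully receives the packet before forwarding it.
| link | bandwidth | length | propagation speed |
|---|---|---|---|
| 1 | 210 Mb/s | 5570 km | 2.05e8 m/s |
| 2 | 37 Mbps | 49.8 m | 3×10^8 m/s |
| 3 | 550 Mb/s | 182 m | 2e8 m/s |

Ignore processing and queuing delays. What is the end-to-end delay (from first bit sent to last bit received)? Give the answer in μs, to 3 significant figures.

L = 65 × 8 = 520 bits.
Transmission delays (L/R per hop): 2.47619, 14.0541, 0.945455 μs; sum = 17.4757 μs.
Propagation delays (d/s per hop): 27170.7, 0.166, 0.91 μs; sum = 27171.8 μs.
End-to-end = 27200 μs.

27200 μs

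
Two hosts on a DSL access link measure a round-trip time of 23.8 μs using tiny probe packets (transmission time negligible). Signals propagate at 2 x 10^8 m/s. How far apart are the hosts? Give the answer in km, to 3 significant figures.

One-way propagation = RTT/2 = 11.9 μs.
d = s × t = 200000000 × 1.19e-05 = 2.38 km.

2.38 km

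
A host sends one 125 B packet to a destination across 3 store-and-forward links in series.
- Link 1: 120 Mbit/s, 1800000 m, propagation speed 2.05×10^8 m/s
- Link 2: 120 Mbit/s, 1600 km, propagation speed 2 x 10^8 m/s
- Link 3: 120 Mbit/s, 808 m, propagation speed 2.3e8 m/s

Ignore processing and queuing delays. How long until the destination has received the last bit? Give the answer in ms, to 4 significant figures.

L = 125 × 8 = 1000 bits.
Transmission delay per hop = L/R = 1000/120000000 = 0.00833333 ms; 3 hops → 0.025 ms.
Propagation delays (d/s per hop): 8.78049, 8, 0.00351304 ms; sum = 16.784 ms.
End-to-end = 16.81 ms.

16.81 ms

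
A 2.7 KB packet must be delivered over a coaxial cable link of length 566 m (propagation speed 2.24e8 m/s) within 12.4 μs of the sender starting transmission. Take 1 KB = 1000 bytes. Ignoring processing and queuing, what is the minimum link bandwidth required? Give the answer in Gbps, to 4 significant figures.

2.188 Gbps

L = 21600 bits.
Propagation delay = 566 / 2.24e+08 = 2.52679 μs.
Transmission budget = 12.4 − 2.52679 = 9.87321 μs.
R ≥ L / t_tx = 21600 bits / 9.87321e-06 s = 2.188 Gbps.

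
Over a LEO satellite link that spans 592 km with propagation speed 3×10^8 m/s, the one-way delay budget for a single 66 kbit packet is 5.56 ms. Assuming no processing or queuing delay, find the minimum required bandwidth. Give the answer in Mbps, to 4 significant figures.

Propagation delay = 592000 / 300000000 = 1.97333 ms.
Transmission budget = 5.56 − 1.97333 = 3.58667 ms.
R ≥ L / t_tx = 66000 bits / 0.00358667 s = 18.40 Mbps.

18.40 Mbps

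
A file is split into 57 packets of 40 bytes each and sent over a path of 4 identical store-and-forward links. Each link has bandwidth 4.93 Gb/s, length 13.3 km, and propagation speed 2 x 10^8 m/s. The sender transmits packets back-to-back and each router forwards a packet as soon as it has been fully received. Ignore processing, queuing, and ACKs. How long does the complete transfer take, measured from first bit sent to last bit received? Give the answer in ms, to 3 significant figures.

Per-hop transmission t_tx = L/R = 320/4930000000 = 6.49087e-05 ms.
Per-hop propagation t_prop = 13300/200000000 = 0.0665 ms.
Pipeline fill: first packet needs 4·t_tx to clear all hops; remaining 56 packets each add one t_tx.
Total = (4+57-1)·t_tx + 4·t_prop = 60·6.49087e-05 + 4·0.0665 = 0.270 ms.

0.270 ms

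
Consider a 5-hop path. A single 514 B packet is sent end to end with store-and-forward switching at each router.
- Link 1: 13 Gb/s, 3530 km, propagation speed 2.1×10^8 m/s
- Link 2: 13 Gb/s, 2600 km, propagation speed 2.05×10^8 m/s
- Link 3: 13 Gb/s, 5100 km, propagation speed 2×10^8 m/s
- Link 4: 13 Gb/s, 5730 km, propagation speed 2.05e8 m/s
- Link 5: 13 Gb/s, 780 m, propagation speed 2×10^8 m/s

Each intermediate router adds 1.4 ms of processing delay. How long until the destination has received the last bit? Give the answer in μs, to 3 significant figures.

L = 514 × 8 = 4112 bits.
Transmission delay per hop = L/R = 4112/13000000000 = 0.316308 μs; 5 hops → 1.58154 μs.
Propagation delays (d/s per hop): 16809.5, 12682.9, 25500, 27951.2, 3.9 μs; sum = 82947.6 μs.
Processing at 4 router(s): 4 × 1.4 ms = 5600 μs.
End-to-end = 88500 μs.

88500 μs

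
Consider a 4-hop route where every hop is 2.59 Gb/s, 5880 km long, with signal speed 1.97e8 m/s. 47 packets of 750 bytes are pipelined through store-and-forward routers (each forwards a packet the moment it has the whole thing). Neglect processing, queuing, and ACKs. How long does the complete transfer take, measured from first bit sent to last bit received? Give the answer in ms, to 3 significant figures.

120 ms

Per-hop transmission t_tx = L/R = 6000/2590000000 = 0.0023166 ms.
Per-hop propagation t_prop = 5880000/197000000 = 29.8477 ms.
Pipeline fill: first packet needs 4·t_tx to clear all hops; remaining 46 packets each add one t_tx.
Total = (4+47-1)·t_tx + 4·t_prop = 50·0.0023166 + 4·29.8477 = 120 ms.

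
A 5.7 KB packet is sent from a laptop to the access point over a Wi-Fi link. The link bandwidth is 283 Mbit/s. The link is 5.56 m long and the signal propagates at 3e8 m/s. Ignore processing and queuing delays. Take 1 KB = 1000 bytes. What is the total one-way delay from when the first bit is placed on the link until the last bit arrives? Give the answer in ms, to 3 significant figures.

L = 45600 bits.
Transmission delay = L/R = 45600 / 283000000 = 0.161131 ms.
Propagation delay = d/s = 5.56 m / 300000000 m/s = 1.85333e-05 ms.
Total = 0.161 ms.

0.161 ms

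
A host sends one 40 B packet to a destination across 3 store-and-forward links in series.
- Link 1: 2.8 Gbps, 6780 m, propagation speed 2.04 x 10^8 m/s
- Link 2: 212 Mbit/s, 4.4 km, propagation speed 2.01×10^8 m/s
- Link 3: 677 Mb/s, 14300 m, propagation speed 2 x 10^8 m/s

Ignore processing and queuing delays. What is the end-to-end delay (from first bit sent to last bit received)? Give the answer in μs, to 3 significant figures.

129 μs

L = 40 × 8 = 320 bits.
Transmission delays (L/R per hop): 0.114286, 1.50943, 0.472674 μs; sum = 2.09639 μs.
Propagation delays (d/s per hop): 33.2353, 21.8905, 71.5 μs; sum = 126.626 μs.
End-to-end = 129 μs.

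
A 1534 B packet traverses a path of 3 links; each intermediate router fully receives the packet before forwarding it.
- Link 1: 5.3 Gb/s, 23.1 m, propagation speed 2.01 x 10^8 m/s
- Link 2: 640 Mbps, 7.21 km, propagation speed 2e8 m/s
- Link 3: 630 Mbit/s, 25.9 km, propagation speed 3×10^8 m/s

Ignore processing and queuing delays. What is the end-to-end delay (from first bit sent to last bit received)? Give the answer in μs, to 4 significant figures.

L = 1534 × 8 = 12272 bits.
Transmission delays (L/R per hop): 2.31547, 19.175, 19.4794 μs; sum = 40.9698 μs.
Propagation delays (d/s per hop): 0.114925, 36.05, 86.3333 μs; sum = 122.498 μs.
End-to-end = 163.5 μs.

163.5 μs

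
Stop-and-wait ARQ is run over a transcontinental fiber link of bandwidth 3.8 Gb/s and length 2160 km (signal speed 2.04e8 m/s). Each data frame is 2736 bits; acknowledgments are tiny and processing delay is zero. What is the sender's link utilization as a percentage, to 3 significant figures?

0.00340 %

t_tx = L/R = 2736/3800000000 = 7.2e-07 s.
t_prop = 2160000/204000000 = 0.0105882 s; RTT = 0.0211765 s.
Cycle = t_tx + RTT = 0.0211772 s.
Utilization = t_tx / cycle = 7.2e-07/0.0211772 = 0.00340 %.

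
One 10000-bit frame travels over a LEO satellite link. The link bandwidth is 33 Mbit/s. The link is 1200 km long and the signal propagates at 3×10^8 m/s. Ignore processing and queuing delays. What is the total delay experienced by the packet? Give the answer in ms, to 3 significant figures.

Transmission delay = L/R = 10000 / 33000000 = 0.30303 ms.
Propagation delay = d/s = 1200000 m / 300000000 m/s = 4 ms.
Total = 4.30 ms.

4.30 ms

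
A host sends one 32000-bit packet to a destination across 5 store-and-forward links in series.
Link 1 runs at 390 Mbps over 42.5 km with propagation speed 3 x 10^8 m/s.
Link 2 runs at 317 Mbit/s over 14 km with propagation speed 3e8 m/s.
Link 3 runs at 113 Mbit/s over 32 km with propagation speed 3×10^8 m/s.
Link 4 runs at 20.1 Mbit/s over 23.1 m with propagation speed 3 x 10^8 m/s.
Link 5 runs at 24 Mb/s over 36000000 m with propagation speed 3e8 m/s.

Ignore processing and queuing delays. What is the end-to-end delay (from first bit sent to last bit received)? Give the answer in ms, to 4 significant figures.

Transmission delays (L/R per hop): 0.0820513, 0.100946, 0.283186, 1.59204, 1.33333 ms; sum = 3.39156 ms.
Propagation delays (d/s per hop): 0.141667, 0.0466667, 0.106667, 7.7e-05, 120 ms; sum = 120.295 ms.
End-to-end = 123.7 ms.

123.7 ms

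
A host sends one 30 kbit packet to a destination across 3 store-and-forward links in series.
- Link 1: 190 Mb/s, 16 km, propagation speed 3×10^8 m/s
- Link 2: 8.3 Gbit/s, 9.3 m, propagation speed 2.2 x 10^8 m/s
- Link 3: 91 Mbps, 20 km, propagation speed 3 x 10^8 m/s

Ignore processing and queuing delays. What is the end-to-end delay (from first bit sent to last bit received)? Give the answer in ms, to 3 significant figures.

L = 30000 bits.
Transmission delays (L/R per hop): 0.157895, 0.00361446, 0.32967 ms; sum = 0.49118 ms.
Propagation delays (d/s per hop): 0.0533333, 4.22727e-05, 0.0666667 ms; sum = 0.120042 ms.
End-to-end = 0.611 ms.

0.611 ms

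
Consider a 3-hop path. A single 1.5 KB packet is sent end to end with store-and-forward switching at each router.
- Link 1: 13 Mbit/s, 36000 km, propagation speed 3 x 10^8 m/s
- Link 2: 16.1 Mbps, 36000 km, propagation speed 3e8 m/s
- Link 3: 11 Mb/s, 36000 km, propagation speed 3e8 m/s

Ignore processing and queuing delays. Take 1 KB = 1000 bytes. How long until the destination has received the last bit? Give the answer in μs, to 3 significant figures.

L = 12000 bits.
Transmission delays (L/R per hop): 923.077, 745.342, 1090.91 μs; sum = 2759.33 μs.
Propagation delays (d/s per hop): 120000, 120000, 120000 μs; sum = 360000 μs.
End-to-end = 363000 μs.

363000 μs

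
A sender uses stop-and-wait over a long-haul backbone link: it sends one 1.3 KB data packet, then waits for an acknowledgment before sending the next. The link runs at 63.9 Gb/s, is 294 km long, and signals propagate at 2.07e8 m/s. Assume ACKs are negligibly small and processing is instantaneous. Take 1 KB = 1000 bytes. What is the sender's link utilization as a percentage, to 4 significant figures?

t_tx = L/R = 10400/63900000000 = 1.62754e-07 s.
t_prop = 294000/2.07e+08 = 0.00142029 s; RTT = 0.00284058 s.
Cycle = t_tx + RTT = 0.00284074 s.
Utilization = t_tx / cycle = 1.62754e-07/0.00284074 = 0.005729 %.

0.005729 %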